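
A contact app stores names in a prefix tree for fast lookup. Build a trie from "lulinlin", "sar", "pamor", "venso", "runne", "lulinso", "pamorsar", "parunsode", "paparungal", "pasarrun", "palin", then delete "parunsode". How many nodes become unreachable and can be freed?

7

After clearing the end-marker at "parunsode", prune upward until reaching a node still needed by another word.
The suffix "runsode" (7 nodes) is used only by "parunsode"; the node for "pa" still has the child "m", so pruning stops there.
Nodes removed: 7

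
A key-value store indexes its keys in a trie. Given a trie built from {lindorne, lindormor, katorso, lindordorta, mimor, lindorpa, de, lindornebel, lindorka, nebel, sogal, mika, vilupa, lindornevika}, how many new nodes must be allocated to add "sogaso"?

2

Walking "sogaso" from the root, the first 4 characters ("soga") follow existing edges; "s" is the first miss.
Each of the 2 remaining characters creates one node.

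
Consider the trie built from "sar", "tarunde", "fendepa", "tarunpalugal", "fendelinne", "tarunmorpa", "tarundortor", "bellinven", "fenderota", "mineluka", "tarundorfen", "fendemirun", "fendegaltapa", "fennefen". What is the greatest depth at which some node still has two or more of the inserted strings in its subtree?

Look for the deepest trie node that still has at least two words in its subtree.
e.g. "tarundorfen" and "tarundortor" share the prefix "tarundor" of length 8; no pair shares a longer one.
Longest shared-prefix length: 8

8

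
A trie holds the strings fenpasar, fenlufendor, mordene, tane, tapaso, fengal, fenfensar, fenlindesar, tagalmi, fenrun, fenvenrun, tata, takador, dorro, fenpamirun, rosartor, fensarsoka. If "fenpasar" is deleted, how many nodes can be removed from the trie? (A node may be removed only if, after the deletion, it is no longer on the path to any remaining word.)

3

Walk "fenpasar" from the leaf back toward the root, removing each node that no remaining word uses.
The suffix "sar" (3 nodes) is used only by "fenpasar"; the node for "fenpa" still has the child "m", so pruning stops there.
Nodes removed: 3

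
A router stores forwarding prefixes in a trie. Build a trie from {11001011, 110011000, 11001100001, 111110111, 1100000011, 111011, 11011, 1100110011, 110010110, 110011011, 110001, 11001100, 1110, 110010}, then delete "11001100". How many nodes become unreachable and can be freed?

0

After clearing the end-marker at "11001100", prune upward until reaching a node still needed by another word.
Every node on "11001100" is still needed (e.g. by "110011000"), so nothing is freed.
Nodes removed: 0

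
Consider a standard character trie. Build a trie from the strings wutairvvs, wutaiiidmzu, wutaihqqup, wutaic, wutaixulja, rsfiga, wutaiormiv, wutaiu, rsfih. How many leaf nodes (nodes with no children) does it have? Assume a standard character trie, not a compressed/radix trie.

A leaf is a node with no children — equivalently, the end of a word that is not a proper prefix of any other stored word.
Those words: "rsfiga", "rsfih", "wutaic", "wutaihqqup", "wutaiiidmzu", "wutaiormiv", "wutairvvs", "wutaiu", "wutaixulja"
Leaf count: 9

9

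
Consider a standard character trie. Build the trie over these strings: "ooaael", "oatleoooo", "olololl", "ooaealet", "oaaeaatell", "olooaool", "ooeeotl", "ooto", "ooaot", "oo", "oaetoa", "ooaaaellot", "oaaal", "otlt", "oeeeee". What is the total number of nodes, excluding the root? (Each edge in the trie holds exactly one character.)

Trace insertions, counting only characters that open a new branch:
  "ooaael" → 6 new (o, o, a, a, e, l)
  "oatleoooo" → prefix "o" already present; 8 new (a, t, l, e, o, o, o, o)
  "olololl" → prefix "o" already present; 6 new (l, o, l, o, l, l)
  "ooaealet" → prefix "ooa" already present; 5 new (e, a, l, e, t)
  "oaaeaatell" → prefix "oa" already present; 8 new (a, e, a, a, t, e, l, l)
  "olooaool" → prefix "olo" already present; 5 new (o, a, o, o, l)
  "ooeeotl" → prefix "oo" already present; 5 new (e, e, o, t, l)
  "ooto" → prefix "oo" already present; 2 new (t, o)
  "ooaot" → prefix "ooa" already present; 2 new (o, t)
  "oo" → prefix "oo" already present; 0 new (none)
  "oaetoa" → prefix "oa" already present; 4 new (e, t, o, a)
  "ooaaaellot" → prefix "ooaa" already present; 6 new (a, e, l, l, o, t)
  "oaaal" → prefix "oaa" already present; 2 new (a, l)
  "otlt" → prefix "o" already present; 3 new (t, l, t)
  "oeeeee" → prefix "o" already present; 5 new (e, e, e, e, e)
Total nodes = 6 + 8 + 6 + 5 + 8 + 5 + 5 + 2 + 2 + 0 + 4 + 6 + 2 + 3 + 5 = 67

67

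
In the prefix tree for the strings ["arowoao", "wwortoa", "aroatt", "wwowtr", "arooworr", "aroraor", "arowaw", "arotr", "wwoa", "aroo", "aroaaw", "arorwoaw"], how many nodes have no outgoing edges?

A leaf is a node with no children — equivalently, the end of a word that is not a proper prefix of any other stored word.
Those words: "aroaaw", "aroatt", "arooworr", "aroraor", "arorwoaw", "arotr", "arowaw", "arowoao", "wwoa", "wwortoa", "wwowtr"
Leaf count: 11

11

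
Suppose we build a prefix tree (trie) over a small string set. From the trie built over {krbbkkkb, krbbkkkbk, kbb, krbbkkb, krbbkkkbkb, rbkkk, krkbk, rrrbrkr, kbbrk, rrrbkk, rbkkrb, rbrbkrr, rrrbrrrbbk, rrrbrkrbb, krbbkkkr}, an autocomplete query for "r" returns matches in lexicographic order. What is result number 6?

rrrbrkrbb

Words with prefix "r", in lexicographic order: "rbkkk", "rbkkrb", "rbrbkrr", "rrrbkk", "rrrbrkr", "rrrbrkrbb", "rrrbrrrbbk"
Position 6: rrrbrkrbb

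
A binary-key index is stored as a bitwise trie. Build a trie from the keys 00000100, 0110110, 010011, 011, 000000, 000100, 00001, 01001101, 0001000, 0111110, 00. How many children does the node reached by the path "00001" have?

The children of the "00001" node are the distinct next characters among strings starting with "00001".
No stored string extends past "00001".
That node has 0 child edges.

0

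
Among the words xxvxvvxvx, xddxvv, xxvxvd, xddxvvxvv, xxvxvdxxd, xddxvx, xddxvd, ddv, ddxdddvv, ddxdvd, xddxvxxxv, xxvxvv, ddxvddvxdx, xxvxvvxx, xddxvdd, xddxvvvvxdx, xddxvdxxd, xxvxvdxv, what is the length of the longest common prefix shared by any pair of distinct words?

7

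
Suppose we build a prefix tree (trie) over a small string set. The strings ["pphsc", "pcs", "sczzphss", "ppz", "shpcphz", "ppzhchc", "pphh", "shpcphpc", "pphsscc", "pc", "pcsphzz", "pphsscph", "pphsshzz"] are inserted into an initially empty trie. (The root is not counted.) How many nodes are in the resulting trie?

41

Trace insertions, counting only characters that open a new branch:
  "pphsc" → 5 new (p, p, h, s, c)
  "pcs" → prefix "p" already present; 2 new (c, s)
  "sczzphss" → 8 new (s, c, z, z, p, h, s, s)
  "ppz" → prefix "pp" already present; 1 new (z)
  "shpcphz" → prefix "s" already present; 6 new (h, p, c, p, h, z)
  "ppzhchc" → prefix "ppz" already present; 4 new (h, c, h, c)
  "pphh" → prefix "pph" already present; 1 new (h)
  "shpcphpc" → prefix "shpcph" already present; 2 new (p, c)
  "pphsscc" → prefix "pphs" already present; 3 new (s, c, c)
  "pc" → prefix "pc" already present; 0 new (none)
  "pcsphzz" → prefix "pcs" already present; 4 new (p, h, z, z)
  "pphsscph" → prefix "pphssc" already present; 2 new (p, h)
  "pphsshzz" → prefix "pphss" already present; 3 new (h, z, z)
Total nodes = 5 + 2 + 8 + 1 + 6 + 4 + 1 + 2 + 3 + 0 + 4 + 2 + 3 = 41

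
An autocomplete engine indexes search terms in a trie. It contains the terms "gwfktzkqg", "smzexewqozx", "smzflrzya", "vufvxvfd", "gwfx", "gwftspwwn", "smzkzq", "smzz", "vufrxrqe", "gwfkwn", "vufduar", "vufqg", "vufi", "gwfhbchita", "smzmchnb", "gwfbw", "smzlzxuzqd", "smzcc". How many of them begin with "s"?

7

Filter for entries beginning with "s":
Words under "s": smzcc, smzexewqozx, smzflrzya, smzkzq, smzlzxuzqd, smzmchnb, smzz
Count: 7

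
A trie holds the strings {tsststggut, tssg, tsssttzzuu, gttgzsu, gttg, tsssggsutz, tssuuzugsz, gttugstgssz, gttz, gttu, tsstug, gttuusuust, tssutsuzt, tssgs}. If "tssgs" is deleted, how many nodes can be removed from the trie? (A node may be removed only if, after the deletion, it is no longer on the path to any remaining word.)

After clearing the end-marker at "tssgs", prune upward until reaching a node still needed by another word.
The suffix "s" (1 node) is used only by "tssgs"; "tssg" is itself a stored word, so pruning stops there.
Nodes removed: 1

1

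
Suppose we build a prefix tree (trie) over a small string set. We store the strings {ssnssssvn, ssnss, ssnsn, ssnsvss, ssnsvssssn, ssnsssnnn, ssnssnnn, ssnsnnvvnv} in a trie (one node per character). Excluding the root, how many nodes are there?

Trie structure (* marks end of a word):
(root)
└─ s
   └─ s
      └─ n
         └─ s
            ├─ n *
            │  └─ n
            │     └─ v
            │        └─ v
            │           └─ n
            │              └─ v *
            ├─ s *
            │  ├─ n
            │  │  └─ n
            │  │     └─ n *
            │  └─ s
            │     ├─ n
            │     │  └─ n
            │     │     └─ n *
            │     └─ s
            │        └─ v
            │           └─ n *
            └─ v
               └─ s
                  └─ s *
                     └─ s
                        └─ s
                           └─ n *
Counting every labelled node above: 27.

27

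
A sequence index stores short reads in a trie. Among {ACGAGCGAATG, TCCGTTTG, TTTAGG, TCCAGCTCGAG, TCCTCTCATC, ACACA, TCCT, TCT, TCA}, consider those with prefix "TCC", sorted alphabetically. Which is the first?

TCCAGCTCGAG

Filter for "TCC…" and sort: "TCCAGCTCGAG", "TCCGTTTG", "TCCT", "TCCTCTCATC"
The 1st is TCCAGCTCGAG.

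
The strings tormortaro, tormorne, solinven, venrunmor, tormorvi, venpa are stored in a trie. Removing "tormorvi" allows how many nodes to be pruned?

A node on "tormorvi"'s path can go only if nothing else ends at it or branches off below it.
The suffix "vi" (2 nodes) is used only by "tormorvi"; the node for "tormor" still has the child "t", so pruning stops there.
Nodes removed: 2

2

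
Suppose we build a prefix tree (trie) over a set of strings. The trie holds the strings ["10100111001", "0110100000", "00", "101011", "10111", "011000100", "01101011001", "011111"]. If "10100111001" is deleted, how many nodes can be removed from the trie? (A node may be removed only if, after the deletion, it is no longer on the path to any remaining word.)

7

Walk "10100111001" from the leaf back toward the root, removing each node that no remaining word uses.
The suffix "0111001" (7 nodes) is used only by "10100111001"; the node for "1010" still has the child "1", so pruning stops there.
Nodes removed: 7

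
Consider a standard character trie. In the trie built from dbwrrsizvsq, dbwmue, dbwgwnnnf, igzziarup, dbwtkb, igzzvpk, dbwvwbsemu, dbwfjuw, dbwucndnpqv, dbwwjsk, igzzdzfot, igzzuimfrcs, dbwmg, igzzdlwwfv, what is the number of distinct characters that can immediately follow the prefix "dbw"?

8

Follow the path "dbw" to its node, then look at its outgoing edges.
Characters that immediately follow "dbw" among the stored strings: {f, g, m, r, t, u, v, w}.
That node has 8 child edges.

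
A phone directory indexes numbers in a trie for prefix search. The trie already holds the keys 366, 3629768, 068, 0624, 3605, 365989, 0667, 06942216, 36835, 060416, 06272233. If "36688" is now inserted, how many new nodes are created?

2

The longest prefix of "36688" already in the trie is "366" (length 3).
Each of the 2 remaining characters creates one node.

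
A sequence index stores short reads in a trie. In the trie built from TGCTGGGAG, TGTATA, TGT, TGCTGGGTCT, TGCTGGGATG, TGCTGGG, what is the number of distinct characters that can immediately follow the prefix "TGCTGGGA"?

The children of the "TGCTGGGA" node are the distinct next characters among strings starting with "TGCTGGGA".
Characters that immediately follow "TGCTGGGA" among the stored strings: {G, T}.
That node has 2 child edges.

2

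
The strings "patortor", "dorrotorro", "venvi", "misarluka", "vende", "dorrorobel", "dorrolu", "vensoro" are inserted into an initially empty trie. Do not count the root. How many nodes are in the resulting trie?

For each word, the new-node count is its length minus the longest prefix already in the trie:
  "patortor" → 8 new (p, a, t, o, r, t, o, r)
  "dorrotorro" → 10 new (d, o, r, r, o, t, o, r, r, o)
  "venvi" → 5 new (v, e, n, v, i)
  "misarluka" → 9 new (m, i, s, a, r, l, u, k, a)
  "vende" → prefix "ven" already present; 2 new (d, e)
  "dorrorobel" → prefix "dorro" already present; 5 new (r, o, b, e, l)
  "dorrolu" → prefix "dorro" already present; 2 new (l, u)
  "vensoro" → prefix "ven" already present; 4 new (s, o, r, o)
Total nodes = 8 + 10 + 5 + 9 + 2 + 5 + 2 + 4 = 45

45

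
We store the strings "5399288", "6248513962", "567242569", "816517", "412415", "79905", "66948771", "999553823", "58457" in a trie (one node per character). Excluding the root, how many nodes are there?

62

For each word, the new-node count is its length minus the longest prefix already in the trie:
  "5399288" → 7 new (5, 3, 9, 9, 2, 8, 8)
  "6248513962" → 10 new (6, 2, 4, 8, 5, 1, 3, 9, 6, 2)
  "567242569" → prefix "5" already present; 8 new (6, 7, 2, 4, 2, 5, 6, 9)
  "816517" → 6 new (8, 1, 6, 5, 1, 7)
  "412415" → 6 new (4, 1, 2, 4, 1, 5)
  "79905" → 5 new (7, 9, 9, 0, 5)
  "66948771" → prefix "6" already present; 7 new (6, 9, 4, 8, 7, 7, 1)
  "999553823" → 9 new (9, 9, 9, 5, 5, 3, 8, 2, 3)
  "58457" → prefix "5" already present; 4 new (8, 4, 5, 7)
Total nodes = 7 + 10 + 8 + 6 + 6 + 5 + 7 + 9 + 4 = 62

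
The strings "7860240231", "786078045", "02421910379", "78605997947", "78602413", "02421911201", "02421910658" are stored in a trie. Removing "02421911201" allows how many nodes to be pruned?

4

A node on "02421911201"'s path can go only if nothing else ends at it or branches off below it.
The suffix "1201" (4 nodes) is used only by "02421911201"; the node for "0242191" still has the child "0", so pruning stops there.
Nodes removed: 4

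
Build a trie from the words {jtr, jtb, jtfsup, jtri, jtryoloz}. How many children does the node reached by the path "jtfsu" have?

Walk "jtfsu" from the root, arriving at one node.
Characters that immediately follow "jtfsu" among the stored strings: {p}.
That node has 1 child edge.

1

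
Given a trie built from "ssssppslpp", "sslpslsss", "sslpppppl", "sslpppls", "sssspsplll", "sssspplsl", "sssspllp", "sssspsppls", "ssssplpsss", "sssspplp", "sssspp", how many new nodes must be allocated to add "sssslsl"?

Walking "sssslsl" from the root, the first 4 characters ("ssss") follow existing edges; "l" is the first miss.
Each of the 3 remaining characters creates one node.

3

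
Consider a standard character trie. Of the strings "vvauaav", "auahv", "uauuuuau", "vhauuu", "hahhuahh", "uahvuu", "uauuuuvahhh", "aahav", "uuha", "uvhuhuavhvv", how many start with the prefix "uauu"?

2

Traverse to the node for "uauu", then collect every word in that subtree.
Matches: "uauuuuau", "uauuuuvahhh"
Count: 2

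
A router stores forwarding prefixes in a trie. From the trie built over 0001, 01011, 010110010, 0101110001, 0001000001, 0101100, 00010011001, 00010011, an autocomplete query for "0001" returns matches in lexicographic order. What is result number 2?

0001000001

Filter for "0001…" and sort: "0001", "0001000001", "00010011", "00010011001"
Position 2: 0001000001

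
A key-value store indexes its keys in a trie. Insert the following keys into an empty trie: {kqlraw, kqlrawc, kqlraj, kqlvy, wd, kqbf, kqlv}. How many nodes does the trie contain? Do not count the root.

14

Count nodes per top-level branch (shared prefixes stored once):
  'k'-branch (kqbf, kqlraj, kqlraw, kqlrawc, kqlv, kqlvy): 12 nodes
  'w'-branch (wd): 2 nodes
Sum: 14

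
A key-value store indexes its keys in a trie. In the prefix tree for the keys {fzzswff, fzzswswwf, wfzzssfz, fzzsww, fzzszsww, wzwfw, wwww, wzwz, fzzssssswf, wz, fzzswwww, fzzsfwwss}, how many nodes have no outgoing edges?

10

Leaves are exactly the stored words that no other stored word extends.
Those words: "fzzsfwwss", "fzzssssswf", "fzzswff", "fzzswswwf", "fzzswwww", "fzzszsww", "wfzzssfz", "wwww", "wzwfw", "wzwz"
Leaf count: 10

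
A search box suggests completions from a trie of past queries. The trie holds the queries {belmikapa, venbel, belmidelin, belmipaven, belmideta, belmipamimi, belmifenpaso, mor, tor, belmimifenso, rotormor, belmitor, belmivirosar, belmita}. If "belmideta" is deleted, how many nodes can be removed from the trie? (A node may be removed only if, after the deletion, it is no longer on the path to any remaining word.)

2

After clearing the end-marker at "belmideta", prune upward until reaching a node still needed by another word.
The suffix "ta" (2 nodes) is used only by "belmideta"; the node for "belmide" still has the child "l", so pruning stops there.
Nodes removed: 2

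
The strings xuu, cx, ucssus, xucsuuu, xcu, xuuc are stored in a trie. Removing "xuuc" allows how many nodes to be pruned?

1

A node on "xuuc"'s path can go only if nothing else ends at it or branches off below it.
The suffix "c" (1 node) is used only by "xuuc"; "xuu" is itself a stored word, so pruning stops there.
Nodes removed: 1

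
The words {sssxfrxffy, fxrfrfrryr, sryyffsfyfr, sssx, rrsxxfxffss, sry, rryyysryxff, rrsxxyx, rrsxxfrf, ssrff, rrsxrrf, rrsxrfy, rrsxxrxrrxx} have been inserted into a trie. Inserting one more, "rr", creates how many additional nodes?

Every character of "rr" already lies on an existing path (it is a prefix of some stored word).
No new nodes are needed: 0.

0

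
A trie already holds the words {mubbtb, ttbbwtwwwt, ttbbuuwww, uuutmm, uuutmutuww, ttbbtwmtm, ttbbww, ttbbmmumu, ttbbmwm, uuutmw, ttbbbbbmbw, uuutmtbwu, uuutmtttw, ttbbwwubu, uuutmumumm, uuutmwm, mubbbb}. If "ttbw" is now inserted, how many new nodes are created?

"ttb" is already a path in the trie; the remaining "w" must be added.
Each of the 1 remaining characters creates one node.

1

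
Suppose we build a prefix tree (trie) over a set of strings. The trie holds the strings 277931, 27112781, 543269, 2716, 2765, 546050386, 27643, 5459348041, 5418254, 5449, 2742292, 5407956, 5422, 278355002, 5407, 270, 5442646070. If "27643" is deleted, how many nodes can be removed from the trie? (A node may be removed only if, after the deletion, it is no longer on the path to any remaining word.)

A node on "27643"'s path can go only if nothing else ends at it or branches off below it.
The suffix "43" (2 nodes) is used only by "27643"; the node for "276" still has the child "5", so pruning stops there.
Nodes removed: 2

2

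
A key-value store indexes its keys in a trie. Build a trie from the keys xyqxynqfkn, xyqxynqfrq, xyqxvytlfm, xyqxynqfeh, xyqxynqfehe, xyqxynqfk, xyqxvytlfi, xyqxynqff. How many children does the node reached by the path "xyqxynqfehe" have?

0

Walk "xyqxynqfehe" from the root, arriving at one node.
No stored string extends past "xyqxynqfehe".
That node has 0 child edges.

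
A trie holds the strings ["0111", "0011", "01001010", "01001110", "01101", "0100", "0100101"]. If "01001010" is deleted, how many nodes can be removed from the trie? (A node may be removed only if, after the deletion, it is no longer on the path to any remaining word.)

After clearing the end-marker at "01001010", prune upward until reaching a node still needed by another word.
The suffix "0" (1 node) is used only by "01001010"; "0100101" is itself a stored word, so pruning stops there.
Nodes removed: 1

1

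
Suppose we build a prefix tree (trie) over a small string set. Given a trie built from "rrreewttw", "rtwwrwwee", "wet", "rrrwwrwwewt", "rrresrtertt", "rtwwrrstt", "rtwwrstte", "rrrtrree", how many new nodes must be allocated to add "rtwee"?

2

The longest prefix of "rtwee" already in the trie is "rtw" (length 3).
Each of the 2 remaining characters creates one node.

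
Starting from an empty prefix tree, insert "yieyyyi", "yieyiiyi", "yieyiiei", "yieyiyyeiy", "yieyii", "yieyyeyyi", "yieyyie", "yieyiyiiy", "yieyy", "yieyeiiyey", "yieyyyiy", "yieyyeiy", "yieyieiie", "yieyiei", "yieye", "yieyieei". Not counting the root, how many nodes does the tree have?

42

Insert word by word; a character creates a node only if that edge doesn't already exist:
  "yieyyyi" → 7 new (y, i, e, y, y, y, i)
  "yieyiiyi" → prefix "yiey" already present; 4 new (i, i, y, i)
  "yieyiiei" → prefix "yieyii" already present; 2 new (e, i)
  "yieyiyyeiy" → prefix "yieyi" already present; 5 new (y, y, e, i, y)
  "yieyii" → prefix "yieyii" already present; 0 new (none)
  "yieyyeyyi" → prefix "yieyy" already present; 4 new (e, y, y, i)
  "yieyyie" → prefix "yieyy" already present; 2 new (i, e)
  "yieyiyiiy" → prefix "yieyiy" already present; 3 new (i, i, y)
  "yieyy" → prefix "yieyy" already present; 0 new (none)
  "yieyeiiyey" → prefix "yiey" already present; 6 new (e, i, i, y, e, y)
  "yieyyyiy" → prefix "yieyyyi" already present; 1 new (y)
  "yieyyeiy" → prefix "yieyye" already present; 2 new (i, y)
  "yieyieiie" → prefix "yieyi" already present; 4 new (e, i, i, e)
  "yieyiei" → prefix "yieyiei" already present; 0 new (none)
  "yieye" → prefix "yieye" already present; 0 new (none)
  "yieyieei" → prefix "yieyie" already present; 2 new (e, i)
Total nodes = 7 + 4 + 2 + 5 + 0 + 4 + 2 + 3 + 0 + 6 + 1 + 2 + 4 + 0 + 0 + 2 = 42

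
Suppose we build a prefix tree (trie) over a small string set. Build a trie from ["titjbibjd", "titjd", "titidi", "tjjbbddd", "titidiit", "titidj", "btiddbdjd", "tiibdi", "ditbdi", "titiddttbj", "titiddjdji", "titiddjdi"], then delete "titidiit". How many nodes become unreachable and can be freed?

2

Walk "titidiit" from the leaf back toward the root, removing each node that no remaining word uses.
The suffix "it" (2 nodes) is used only by "titidiit"; "titidi" is itself a stored word, so pruning stops there.
Nodes removed: 2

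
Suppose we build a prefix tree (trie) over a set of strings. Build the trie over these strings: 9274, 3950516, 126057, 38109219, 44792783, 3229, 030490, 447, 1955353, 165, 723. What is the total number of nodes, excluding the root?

Trace insertions, counting only characters that open a new branch:
  "9274" → 4 new (9, 2, 7, 4)
  "3950516" → 7 new (3, 9, 5, 0, 5, 1, 6)
  "126057" → 6 new (1, 2, 6, 0, 5, 7)
  "38109219" → prefix "3" already present; 7 new (8, 1, 0, 9, 2, 1, 9)
  "44792783" → 8 new (4, 4, 7, 9, 2, 7, 8, 3)
  "3229" → prefix "3" already present; 3 new (2, 2, 9)
  "030490" → 6 new (0, 3, 0, 4, 9, 0)
  "447" → prefix "447" already present; 0 new (none)
  "1955353" → prefix "1" already present; 6 new (9, 5, 5, 3, 5, 3)
  "165" → prefix "1" already present; 2 new (6, 5)
  "723" → 3 new (7, 2, 3)
Total nodes = 4 + 7 + 6 + 7 + 8 + 3 + 6 + 0 + 6 + 2 + 3 = 52

52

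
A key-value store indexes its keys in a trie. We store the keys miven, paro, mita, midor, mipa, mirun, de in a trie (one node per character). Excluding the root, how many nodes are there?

Trace insertions, counting only characters that open a new branch:
  "miven" → 5 new (m, i, v, e, n)
  "paro" → 4 new (p, a, r, o)
  "mita" → prefix "mi" already present; 2 new (t, a)
  "midor" → prefix "mi" already present; 3 new (d, o, r)
  "mipa" → prefix "mi" already present; 2 new (p, a)
  "mirun" → prefix "mi" already present; 3 new (r, u, n)
  "de" → 2 new (d, e)
Total nodes = 5 + 4 + 2 + 3 + 2 + 3 + 2 = 21

21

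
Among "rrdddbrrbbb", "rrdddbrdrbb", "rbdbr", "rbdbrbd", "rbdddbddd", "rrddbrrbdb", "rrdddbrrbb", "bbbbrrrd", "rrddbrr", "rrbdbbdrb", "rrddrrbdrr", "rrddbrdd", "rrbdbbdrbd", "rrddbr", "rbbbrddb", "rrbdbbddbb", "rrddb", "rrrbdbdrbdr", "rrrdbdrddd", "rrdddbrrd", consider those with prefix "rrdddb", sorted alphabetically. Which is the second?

rrdddbrrbb

Filter for "rrdddb…" and sort: "rrdddbrdrbb", "rrdddbrrbb", "rrdddbrrbbb", "rrdddbrrd"
Position 2: rrdddbrrbb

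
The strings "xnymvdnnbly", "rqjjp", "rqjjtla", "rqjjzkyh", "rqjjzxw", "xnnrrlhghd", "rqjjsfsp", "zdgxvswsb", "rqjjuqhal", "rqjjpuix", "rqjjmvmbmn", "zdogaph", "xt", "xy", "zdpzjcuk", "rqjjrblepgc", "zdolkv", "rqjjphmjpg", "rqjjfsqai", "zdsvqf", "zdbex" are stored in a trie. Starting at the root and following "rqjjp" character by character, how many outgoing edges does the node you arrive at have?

Follow the path "rqjjp" to its node, then look at its outgoing edges.
Distinct next characters after "rqjjp": h, u.
That node has 2 child edges.

2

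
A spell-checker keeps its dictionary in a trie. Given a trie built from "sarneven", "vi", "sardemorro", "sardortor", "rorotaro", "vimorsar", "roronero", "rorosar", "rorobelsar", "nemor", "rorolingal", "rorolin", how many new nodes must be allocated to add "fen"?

3

"fen" shares no prefix with any stored word, so all 3 characters open new nodes.
3 − 0 = 3 new nodes.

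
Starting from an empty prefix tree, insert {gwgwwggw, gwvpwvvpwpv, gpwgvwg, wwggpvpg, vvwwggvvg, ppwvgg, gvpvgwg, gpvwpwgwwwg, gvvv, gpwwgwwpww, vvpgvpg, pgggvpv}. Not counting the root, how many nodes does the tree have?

For each word, the new-node count is its length minus the longest prefix already in the trie:
  "gwgwwggw" → 8 new (g, w, g, w, w, g, g, w)
  "gwvpwvvpwpv" → prefix "gw" already present; 9 new (v, p, w, v, v, p, w, p, v)
  "gpwgvwg" → prefix "g" already present; 6 new (p, w, g, v, w, g)
  "wwggpvpg" → 8 new (w, w, g, g, p, v, p, g)
  "vvwwggvvg" → 9 new (v, v, w, w, g, g, v, v, g)
  "ppwvgg" → 6 new (p, p, w, v, g, g)
  "gvpvgwg" → prefix "g" already present; 6 new (v, p, v, g, w, g)
  "gpvwpwgwwwg" → prefix "gp" already present; 9 new (v, w, p, w, g, w, w, w, g)
  "gvvv" → prefix "gv" already present; 2 new (v, v)
  "gpwwgwwpww" → prefix "gpw" already present; 7 new (w, g, w, w, p, w, w)
  "vvpgvpg" → prefix "vv" already present; 5 new (p, g, v, p, g)
  "pgggvpv" → prefix "p" already present; 6 new (g, g, g, v, p, v)
Total nodes = 8 + 9 + 6 + 8 + 9 + 6 + 6 + 9 + 2 + 7 + 5 + 6 = 81

81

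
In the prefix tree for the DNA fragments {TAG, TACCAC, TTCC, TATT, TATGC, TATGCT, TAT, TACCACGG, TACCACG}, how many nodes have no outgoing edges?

5

A leaf is a node with no children — equivalently, the end of a word that is not a proper prefix of any other stored word.
Those words: "TACCACGG", "TAG", "TATGCT", "TATT", "TTCC"
Leaf count: 5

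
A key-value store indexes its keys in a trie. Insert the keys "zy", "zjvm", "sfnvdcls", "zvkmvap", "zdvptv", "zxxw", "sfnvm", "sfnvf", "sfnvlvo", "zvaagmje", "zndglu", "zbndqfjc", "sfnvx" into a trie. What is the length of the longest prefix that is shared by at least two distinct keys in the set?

Equivalently: take the maximum, over all pairs, of their longest common prefix length.
e.g. "sfnvdcls" and "sfnvf" share the prefix "sfnv" of length 4; no pair shares a longer one.
Longest shared-prefix length: 4

4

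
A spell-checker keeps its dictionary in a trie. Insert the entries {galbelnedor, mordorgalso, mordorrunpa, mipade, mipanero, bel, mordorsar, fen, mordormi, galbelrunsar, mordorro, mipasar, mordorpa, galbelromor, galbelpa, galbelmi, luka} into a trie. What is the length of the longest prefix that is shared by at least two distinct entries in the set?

7

The deepest shared node is where two words last agree before diverging.
e.g. "galbelromor" and "galbelrunsar" share the prefix "galbelr" of length 7; no pair shares a longer one.
Longest shared-prefix length: 7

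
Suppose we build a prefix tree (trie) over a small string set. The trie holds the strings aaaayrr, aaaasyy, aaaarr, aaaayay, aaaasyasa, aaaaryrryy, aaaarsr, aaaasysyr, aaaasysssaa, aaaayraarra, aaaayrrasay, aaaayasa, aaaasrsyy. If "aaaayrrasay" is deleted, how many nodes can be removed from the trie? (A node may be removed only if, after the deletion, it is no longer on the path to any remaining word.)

4

A node on "aaaayrrasay"'s path can go only if nothing else ends at it or branches off below it.
The suffix "asay" (4 nodes) is used only by "aaaayrrasay"; "aaaayrr" is itself a stored word, so pruning stops there.
Nodes removed: 4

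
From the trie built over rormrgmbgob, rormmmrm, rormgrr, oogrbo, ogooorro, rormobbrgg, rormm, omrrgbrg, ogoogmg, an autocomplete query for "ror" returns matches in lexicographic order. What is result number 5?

rormrgmbgob

Words with prefix "ror", in lexicographic order: "rormgrr", "rormm", "rormmmrm", "rormobbrgg", "rormrgmbgob"
The 5th is rormrgmbgob.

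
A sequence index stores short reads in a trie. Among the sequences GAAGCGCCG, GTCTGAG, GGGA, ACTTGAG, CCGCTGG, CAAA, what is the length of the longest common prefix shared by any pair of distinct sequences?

Equivalently: take the maximum, over all pairs, of their longest common prefix length.
"CAAA" and "CCGCTGG" agree on "C" (1 characters) before diverging; nothing deeper is shared.
Longest shared-prefix length: 1

1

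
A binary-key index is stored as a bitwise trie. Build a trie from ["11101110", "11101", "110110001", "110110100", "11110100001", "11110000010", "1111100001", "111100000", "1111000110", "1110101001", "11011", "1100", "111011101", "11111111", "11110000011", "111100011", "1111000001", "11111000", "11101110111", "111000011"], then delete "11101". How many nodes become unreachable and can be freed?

Walk "11101" from the leaf back toward the root, removing each node that no remaining word uses.
Every node on "11101" is still needed (e.g. by "11101110"), so nothing is freed.
Nodes removed: 0

0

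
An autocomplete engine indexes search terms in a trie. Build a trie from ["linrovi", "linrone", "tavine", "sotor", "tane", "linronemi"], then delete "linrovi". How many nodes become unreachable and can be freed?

2

After clearing the end-marker at "linrovi", prune upward until reaching a node still needed by another word.
The suffix "vi" (2 nodes) is used only by "linrovi"; the node for "linro" still has the child "n", so pruning stops there.
Nodes removed: 2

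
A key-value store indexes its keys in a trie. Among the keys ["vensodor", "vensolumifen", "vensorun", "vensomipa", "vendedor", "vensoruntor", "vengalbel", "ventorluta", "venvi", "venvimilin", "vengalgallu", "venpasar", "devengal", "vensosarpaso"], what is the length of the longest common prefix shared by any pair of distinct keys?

8

The deepest shared node is where two words last agree before diverging.
"vensorun" and "vensoruntor" agree on "vensorun" (8 characters) before diverging; nothing deeper is shared.
Longest shared-prefix length: 8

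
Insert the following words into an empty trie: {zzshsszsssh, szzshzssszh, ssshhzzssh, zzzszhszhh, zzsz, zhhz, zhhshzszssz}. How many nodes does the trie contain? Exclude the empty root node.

Insert word by word; a character creates a node only if that edge doesn't already exist:
  "zzshsszsssh" → 11 new (z, z, s, h, s, s, z, s, s, s, h)
  "szzshzssszh" → 11 new (s, z, z, s, h, z, s, s, s, z, h)
  "ssshhzzssh" → prefix "s" already present; 9 new (s, s, h, h, z, z, s, s, h)
  "zzzszhszhh" → prefix "zz" already present; 8 new (z, s, z, h, s, z, h, h)
  "zzsz" → prefix "zzs" already present; 1 new (z)
  "zhhz" → prefix "z" already present; 3 new (h, h, z)
  "zhhshzszssz" → prefix "zhh" already present; 8 new (s, h, z, s, z, s, s, z)
Total nodes = 11 + 11 + 9 + 8 + 1 + 3 + 8 = 51

51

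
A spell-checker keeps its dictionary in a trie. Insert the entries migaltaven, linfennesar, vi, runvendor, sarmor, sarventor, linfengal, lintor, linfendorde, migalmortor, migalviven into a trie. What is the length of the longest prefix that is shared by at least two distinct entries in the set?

Look for the deepest trie node that still has at least two words in its subtree.
e.g. "linfendorde" and "linfengal" share the prefix "linfen" of length 6; no pair shares a longer one.
Longest shared-prefix length: 6

6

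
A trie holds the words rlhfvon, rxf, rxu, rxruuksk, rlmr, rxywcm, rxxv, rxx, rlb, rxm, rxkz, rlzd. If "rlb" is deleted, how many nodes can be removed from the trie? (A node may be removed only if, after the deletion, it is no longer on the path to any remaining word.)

A node on "rlb"'s path can go only if nothing else ends at it or branches off below it.
The suffix "b" (1 node) is used only by "rlb"; the node for "rl" still has the child "h", so pruning stops there.
Nodes removed: 1

1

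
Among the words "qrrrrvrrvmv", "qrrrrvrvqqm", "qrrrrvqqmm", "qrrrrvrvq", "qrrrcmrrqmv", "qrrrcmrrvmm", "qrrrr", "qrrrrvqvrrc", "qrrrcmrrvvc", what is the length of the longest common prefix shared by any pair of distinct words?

Look for the deepest trie node that still has at least two words in its subtree.
"qrrrcmrrvmm" and "qrrrcmrrvvc" agree on "qrrrcmrrv" (9 characters) before diverging; nothing deeper is shared.
Longest shared-prefix length: 9

9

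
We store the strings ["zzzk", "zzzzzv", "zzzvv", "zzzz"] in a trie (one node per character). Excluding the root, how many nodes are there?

Trace insertions, counting only characters that open a new branch:
  "zzzk" → 4 new (z, z, z, k)
  "zzzzzv" → prefix "zzz" already present; 3 new (z, z, v)
  "zzzvv" → prefix "zzz" already present; 2 new (v, v)
  "zzzz" → prefix "zzzz" already present; 0 new (none)
Total nodes = 4 + 3 + 2 + 0 = 9

9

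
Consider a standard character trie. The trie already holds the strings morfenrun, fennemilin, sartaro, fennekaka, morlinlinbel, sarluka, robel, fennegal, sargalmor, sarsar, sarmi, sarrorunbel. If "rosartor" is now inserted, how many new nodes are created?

6

The longest prefix of "rosartor" already in the trie is "ro" (length 2).
New nodes needed: |"rosartor"| − 2 = 8 − 2 = 6.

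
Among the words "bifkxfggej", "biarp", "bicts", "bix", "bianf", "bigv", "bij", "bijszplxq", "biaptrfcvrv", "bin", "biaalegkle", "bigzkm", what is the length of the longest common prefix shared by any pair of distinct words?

3

The deepest shared node is where two words last agree before diverging.
e.g. "biaalegkle" and "bianf" share the prefix "bia" of length 3; no pair shares a longer one.
Longest shared-prefix length: 3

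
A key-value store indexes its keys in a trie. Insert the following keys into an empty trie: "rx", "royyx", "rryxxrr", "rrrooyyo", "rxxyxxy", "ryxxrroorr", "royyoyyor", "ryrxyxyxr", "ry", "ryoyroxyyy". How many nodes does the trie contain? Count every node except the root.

52

For each word, the new-node count is its length minus the longest prefix already in the trie:
  "rx" → 2 new (r, x)
  "royyx" → prefix "r" already present; 4 new (o, y, y, x)
  "rryxxrr" → prefix "r" already present; 6 new (r, y, x, x, r, r)
  "rrrooyyo" → prefix "rr" already present; 6 new (r, o, o, y, y, o)
  "rxxyxxy" → prefix "rx" already present; 5 new (x, y, x, x, y)
  "ryxxrroorr" → prefix "r" already present; 9 new (y, x, x, r, r, o, o, r, r)
  "royyoyyor" → prefix "royy" already present; 5 new (o, y, y, o, r)
  "ryrxyxyxr" → prefix "ry" already present; 7 new (r, x, y, x, y, x, r)
  "ry" → prefix "ry" already present; 0 new (none)
  "ryoyroxyyy" → prefix "ry" already present; 8 new (o, y, r, o, x, y, y, y)
Total nodes = 2 + 4 + 6 + 6 + 5 + 9 + 5 + 7 + 0 + 8 = 52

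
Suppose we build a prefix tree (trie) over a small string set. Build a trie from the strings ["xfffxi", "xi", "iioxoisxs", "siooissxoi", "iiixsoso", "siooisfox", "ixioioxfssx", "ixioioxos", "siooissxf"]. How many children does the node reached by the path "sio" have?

Walk "sio" from the root, arriving at one node.
Characters that immediately follow "sio" among the stored strings: {o}.
That node has 1 child edge.

1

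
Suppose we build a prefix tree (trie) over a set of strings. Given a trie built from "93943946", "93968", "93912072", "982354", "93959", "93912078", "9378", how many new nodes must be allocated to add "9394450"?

3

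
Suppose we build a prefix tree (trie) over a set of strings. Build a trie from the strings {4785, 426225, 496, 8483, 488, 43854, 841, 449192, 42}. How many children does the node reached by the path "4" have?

Follow the path "4" to its node, then look at its outgoing edges.
Characters that immediately follow "4" among the stored strings: {2, 3, 4, 7, 8, 9}.
That node has 6 child edges.

6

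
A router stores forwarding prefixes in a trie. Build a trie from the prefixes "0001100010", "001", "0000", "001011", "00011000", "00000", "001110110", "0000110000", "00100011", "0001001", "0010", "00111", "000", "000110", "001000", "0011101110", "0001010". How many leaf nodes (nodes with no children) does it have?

Leaves are exactly the stored words that no other stored word extends.
Those words: "00000", "0000110000", "0001001", "0001010", "0001100010", "00100011", "001011", "001110110", "0011101110"
Leaf count: 9

9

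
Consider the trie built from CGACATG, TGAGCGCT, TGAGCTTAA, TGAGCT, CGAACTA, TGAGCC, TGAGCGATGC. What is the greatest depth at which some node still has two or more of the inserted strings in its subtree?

Equivalently: take the maximum, over all pairs, of their longest common prefix length.
"TGAGCGATGC" and "TGAGCGCT" agree on "TGAGCG" (6 characters) before diverging; nothing deeper is shared.
Longest shared-prefix length: 6

6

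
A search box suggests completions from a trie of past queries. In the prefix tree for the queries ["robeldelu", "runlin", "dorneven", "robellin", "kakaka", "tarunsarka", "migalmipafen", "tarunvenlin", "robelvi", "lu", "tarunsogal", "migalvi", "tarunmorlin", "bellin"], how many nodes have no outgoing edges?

14

A leaf is a node with no children — equivalently, the end of a word that is not a proper prefix of any other stored word.
Those words: "bellin", "dorneven", "kakaka", "lu", "migalmipafen", "migalvi", "robeldelu", "robellin", "robelvi", "runlin", "tarunmorlin", "tarunsarka", "tarunsogal", "tarunvenlin"
Leaf count: 14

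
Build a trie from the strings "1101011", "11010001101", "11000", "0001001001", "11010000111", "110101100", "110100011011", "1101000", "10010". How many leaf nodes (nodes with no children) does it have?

6

A leaf is a node with no children — equivalently, the end of a word that is not a proper prefix of any other stored word.
Those words: "0001001001", "10010", "11000", "11010000111", "110100011011", "110101100"
Leaf count: 6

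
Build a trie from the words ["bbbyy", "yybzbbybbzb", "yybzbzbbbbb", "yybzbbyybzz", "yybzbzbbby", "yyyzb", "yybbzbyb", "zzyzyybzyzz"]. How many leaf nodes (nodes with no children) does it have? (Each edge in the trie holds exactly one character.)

8

A leaf is a node with no children — equivalently, the end of a word that is not a proper prefix of any other stored word.
Those words: "bbbyy", "yybbzbyb", "yybzbbybbzb", "yybzbbyybzz", "yybzbzbbbbb", "yybzbzbbby", "yyyzb", "zzyzyybzyzz"
Leaf count: 8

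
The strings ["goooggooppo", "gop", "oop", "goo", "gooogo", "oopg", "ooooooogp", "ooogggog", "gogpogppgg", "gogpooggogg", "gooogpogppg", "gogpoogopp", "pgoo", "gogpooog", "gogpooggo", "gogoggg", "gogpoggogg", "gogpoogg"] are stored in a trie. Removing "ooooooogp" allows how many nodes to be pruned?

A node on "ooooooogp"'s path can go only if nothing else ends at it or branches off below it.
The suffix "oooogp" (6 nodes) is used only by "ooooooogp"; the node for "ooo" still has the child "g", so pruning stops there.
Nodes removed: 6

6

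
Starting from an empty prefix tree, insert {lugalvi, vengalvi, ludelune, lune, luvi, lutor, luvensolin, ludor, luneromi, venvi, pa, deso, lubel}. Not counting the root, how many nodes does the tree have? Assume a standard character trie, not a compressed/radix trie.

Trace insertions, counting only characters that open a new branch:
  "lugalvi" → 7 new (l, u, g, a, l, v, i)
  "vengalvi" → 8 new (v, e, n, g, a, l, v, i)
  "ludelune" → prefix "lu" already present; 6 new (d, e, l, u, n, e)
  "lune" → prefix "lu" already present; 2 new (n, e)
  "luvi" → prefix "lu" already present; 2 new (v, i)
  "lutor" → prefix "lu" already present; 3 new (t, o, r)
  "luvensolin" → prefix "luv" already present; 7 new (e, n, s, o, l, i, n)
  "ludor" → prefix "lud" already present; 2 new (o, r)
  "luneromi" → prefix "lune" already present; 4 new (r, o, m, i)
  "venvi" → prefix "ven" already present; 2 new (v, i)
  "pa" → 2 new (p, a)
  "deso" → 4 new (d, e, s, o)
  "lubel" → prefix "lu" already present; 3 new (b, e, l)
Total nodes = 7 + 8 + 6 + 2 + 2 + 3 + 7 + 2 + 4 + 2 + 2 + 4 + 3 = 52

52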